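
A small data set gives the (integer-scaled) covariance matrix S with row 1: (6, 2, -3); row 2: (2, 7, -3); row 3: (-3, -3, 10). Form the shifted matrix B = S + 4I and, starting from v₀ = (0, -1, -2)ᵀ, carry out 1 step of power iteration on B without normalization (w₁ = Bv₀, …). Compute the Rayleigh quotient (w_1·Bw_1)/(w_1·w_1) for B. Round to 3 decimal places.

13.446

B = S + 4I has rows (10, 2, -3); (2, 11, -3); (-3, -3, 14)
w1 = Bv₀ = (4, -5, -25)
Bw1 = (105, 28, -347)
w1·Bw1 = 8955; w1·w1 = 666; μ ≈ 8955/666 = 13.446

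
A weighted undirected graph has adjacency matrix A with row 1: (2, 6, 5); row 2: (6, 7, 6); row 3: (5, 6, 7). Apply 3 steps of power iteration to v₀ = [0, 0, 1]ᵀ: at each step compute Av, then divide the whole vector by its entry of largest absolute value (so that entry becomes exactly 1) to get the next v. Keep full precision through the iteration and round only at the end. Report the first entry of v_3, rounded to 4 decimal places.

Av0 = (5.00000, 6.00000, 7.00000); divide by 7.00000 → v1 = (0.71429, 0.85714, 1.00000)
Av1 = (11.57143, 16.28571, 15.71429); divide by 16.28571 → v2 = (0.71053, 1.00000, 0.96491)
Av2 = (12.24561, 17.05263, 16.30702); divide by 17.05263 → v3 = (0.71811, 1.00000, 0.95628)
Requested entry of v3: 1396/1944 = 0.7181

0.7181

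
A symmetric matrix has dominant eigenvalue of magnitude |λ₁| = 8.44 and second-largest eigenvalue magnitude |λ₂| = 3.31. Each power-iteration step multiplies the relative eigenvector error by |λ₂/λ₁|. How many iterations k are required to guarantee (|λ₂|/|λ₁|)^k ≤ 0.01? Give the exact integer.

5

|λ₂/λ₁| = 3.31/8.44 = 0.39218
Need k ≥ ln(0.01) / ln(0.39218) = -4.6052 / -0.9360 ≈ 4.920
Smallest integer k satisfying the bound: 5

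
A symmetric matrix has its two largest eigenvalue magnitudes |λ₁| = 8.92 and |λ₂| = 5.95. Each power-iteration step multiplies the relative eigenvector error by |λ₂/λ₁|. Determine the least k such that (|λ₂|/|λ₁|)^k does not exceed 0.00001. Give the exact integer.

|λ₂/λ₁| = 5.95/8.92 = 0.66704
Need k ≥ ln(0.00001) / ln(0.66704) = -11.5129 / -0.4049 ≈ 28.434
Smallest integer k satisfying the bound: 29

29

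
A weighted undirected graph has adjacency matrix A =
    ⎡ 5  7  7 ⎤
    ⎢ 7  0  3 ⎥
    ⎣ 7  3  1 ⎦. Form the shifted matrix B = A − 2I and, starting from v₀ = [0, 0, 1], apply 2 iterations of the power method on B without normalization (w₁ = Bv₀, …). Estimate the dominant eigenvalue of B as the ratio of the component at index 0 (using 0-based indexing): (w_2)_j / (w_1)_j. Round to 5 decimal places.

5.00000

B = A − 2I has rows (3, 7, 7); (7, -2, 3); (7, 3, -1)
w1 = Bv₀ = (3·0 + 7·0 + 7·1; 7·0 + (-2)·0 + 3·1; 7·0 + 3·0 + (-1)·1) = (7, 3, -1)
w2 = Bw1 = (3·7 + 7·3 + 7·(-1); 7·7 + (-2)·3 + 3·(-1); 7·7 + 3·3 + (-1)·(-1)) = (35, 40, 59)
Ratio: 35/7 = 5.00000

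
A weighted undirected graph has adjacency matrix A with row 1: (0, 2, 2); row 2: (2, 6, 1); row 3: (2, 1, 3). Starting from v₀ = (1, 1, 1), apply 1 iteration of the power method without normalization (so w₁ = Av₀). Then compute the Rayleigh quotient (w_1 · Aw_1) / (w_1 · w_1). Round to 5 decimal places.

w1 = Av₀ = (0·1 + 2·1 + 2·1; 2·1 + 6·1 + 1·1; 2·1 + 1·1 + 3·1) = (4, 9, 6)
Aw1 = (30, 68, 35)
w1·Aw1 = 4·30 + 9·68 + 6·35 = 942; w1·w1 = 4·4 + 9·9 + 6·6 = 133
λ ≈ 942/133 = 7.08271

7.08271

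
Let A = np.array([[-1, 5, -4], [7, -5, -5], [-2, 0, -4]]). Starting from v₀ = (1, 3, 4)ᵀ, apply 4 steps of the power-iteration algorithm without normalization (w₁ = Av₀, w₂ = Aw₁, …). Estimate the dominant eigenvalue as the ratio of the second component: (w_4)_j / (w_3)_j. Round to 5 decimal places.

w1 = Av₀ = ((-1)·1 + 5·3 + (-4)·4; 7·1 + (-5)·3 + (-5)·4; (-2)·1 + 0·3 + (-4)·4) = (-2, -28, -18)
w2 = Aw1 = ((-1)·(-2) + 5·(-28) + (-4)·(-18); 7·(-2) + (-5)·(-28) + (-5)·(-18); (-2)·(-2) + 0·(-28) + (-4)·(-18)) = (-66, 216, 76)
w3 = Aw2 = (842, -1922, -172)
w4 = Aw3 = (-9764, 16364, -996)
Ratio at component: 16364 / -1922 = -8.51405

λ ≈ -8.51405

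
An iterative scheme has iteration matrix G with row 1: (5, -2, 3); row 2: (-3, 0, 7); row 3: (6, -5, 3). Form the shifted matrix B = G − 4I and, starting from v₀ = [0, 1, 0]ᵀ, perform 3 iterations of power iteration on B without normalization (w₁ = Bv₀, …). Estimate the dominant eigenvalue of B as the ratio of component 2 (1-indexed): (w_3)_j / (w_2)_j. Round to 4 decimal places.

B = G − 4I has rows (1, -2, 3); (-3, -4, 7); (6, -5, -1)
w1 = Bv₀ = (1·0 + (-2)·1 + 3·0; (-3)·0 + (-4)·1 + 7·0; 6·0 + (-5)·1 + (-1)·0) = (-2, -4, -5)
w2 = Bw1 = (1·(-2) + (-2)·(-4) + 3·(-5); (-3)·(-2) + (-4)·(-4) + 7·(-5); 6·(-2) + (-5)·(-4) + (-1)·(-5)) = (-9, -13, 13)
w3 = Bw2 = (56, 170, -2)
Ratio: 170/-13 = -13.0769

-13.0769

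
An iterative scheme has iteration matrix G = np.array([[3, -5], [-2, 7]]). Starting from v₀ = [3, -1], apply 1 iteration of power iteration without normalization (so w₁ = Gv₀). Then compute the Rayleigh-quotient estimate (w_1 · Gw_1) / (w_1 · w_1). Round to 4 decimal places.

λ ≈ 8.3425

w1 = Gv₀ = (14, -13)
Gw1 = (107, -119)
w1·Gw1 = 14·107 + (-13)·(-119) = 3045; w1·w1 = 14·14 + (-13)·(-13) = 365
λ ≈ 3045/365 = 8.3425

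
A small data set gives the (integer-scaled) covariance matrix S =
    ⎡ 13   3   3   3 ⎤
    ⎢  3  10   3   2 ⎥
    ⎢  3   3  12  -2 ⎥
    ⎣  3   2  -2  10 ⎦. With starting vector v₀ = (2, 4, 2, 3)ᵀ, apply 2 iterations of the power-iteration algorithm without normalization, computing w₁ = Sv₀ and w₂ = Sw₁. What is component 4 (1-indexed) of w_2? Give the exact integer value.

603

w1 = Sv₀ = (13·2 + 3·4 + 3·2 + 3·3; 3·2 + 10·4 + 3·2 + 2·3; 3·2 + 3·4 + 12·2 + (-2)·3; 3·2 + 2·4 + (-2)·2 + 10·3) = (53, 58, 36, 40)
w2 = Sw1 = (13·53 + 3·58 + 3·36 + 3·40; 3·53 + 10·58 + 3·36 + 2·40; 3·53 + 3·58 + 12·36 + (-2)·40; 3·53 + 2·58 + (-2)·36 + 10·40) = (1091, 927, 685, 603)
The requested component of w2 is 603.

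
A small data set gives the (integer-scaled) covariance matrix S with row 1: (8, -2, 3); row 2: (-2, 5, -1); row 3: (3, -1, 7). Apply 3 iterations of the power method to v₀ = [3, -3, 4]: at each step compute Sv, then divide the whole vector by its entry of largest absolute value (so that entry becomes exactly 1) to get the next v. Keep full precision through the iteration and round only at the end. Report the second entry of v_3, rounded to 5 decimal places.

Sv0 = (42.000000, -25.000000, 40.000000); divide by 42.000000 → v1 = (1.000000, -0.595238, 0.952381)
Sv1 = (12.047619, -5.928571, 10.261905); divide by 12.047619 → v2 = (1.000000, -0.492095, 0.851779)
Sv2 = (11.539526, -5.312253, 9.454545); divide by 11.539526 → v3 = (1.000000, -0.460353, 0.819318)
Requested entry of v3: -2688/5839 = -0.46035

-0.46035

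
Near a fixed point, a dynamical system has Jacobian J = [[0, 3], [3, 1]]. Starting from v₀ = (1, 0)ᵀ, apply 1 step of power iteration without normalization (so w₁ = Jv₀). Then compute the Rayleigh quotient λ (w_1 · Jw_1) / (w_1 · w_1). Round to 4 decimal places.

1.0000

w1 = Jv₀ = (0·1 + 3·0; 3·1 + 1·0) = (0, 3)
Jw1 = (9, 3)
w1·Jw1 = 0·9 + 3·3 = 9; w1·w1 = 0·0 + 3·3 = 9
λ ≈ 9/9 = 1.0000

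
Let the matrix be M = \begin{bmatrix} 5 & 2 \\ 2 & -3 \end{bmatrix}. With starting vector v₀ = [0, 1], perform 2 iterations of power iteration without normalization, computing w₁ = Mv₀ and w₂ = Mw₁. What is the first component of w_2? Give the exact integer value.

w1 = Mv₀ = (2, -3)
w2 = Mw1 = (4, 13)
The requested component of w2 is 4.

4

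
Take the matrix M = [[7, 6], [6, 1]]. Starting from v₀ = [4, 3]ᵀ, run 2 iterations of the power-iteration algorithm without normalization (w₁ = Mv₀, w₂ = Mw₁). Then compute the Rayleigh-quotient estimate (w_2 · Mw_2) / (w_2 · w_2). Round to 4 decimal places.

w1 = Mv₀ = (7·4 + 6·3; 6·4 + 1·3) = (46, 27)
w2 = Mw1 = (7·46 + 6·27; 6·46 + 1·27) = (484, 303)
Mw2 = (5206, 3207)
w2·Mw2 = 484·5206 + 303·3207 = 3491425; w2·w2 = 484·484 + 303·303 = 326065
λ ≈ 3491425/326065 = 10.7078

10.7078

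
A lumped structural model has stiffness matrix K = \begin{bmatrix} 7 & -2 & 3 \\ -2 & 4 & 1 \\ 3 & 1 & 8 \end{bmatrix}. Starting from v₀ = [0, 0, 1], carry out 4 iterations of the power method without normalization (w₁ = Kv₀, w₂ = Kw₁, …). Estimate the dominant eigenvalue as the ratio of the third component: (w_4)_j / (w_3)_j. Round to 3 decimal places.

λ ≈ 10.125

w1 = Kv₀ = (3, 1, 8)
w2 = Kw1 = (43, 6, 74)
w3 = Kw2 = (511, 12, 727)
w4 = Kw3 = (5734, -247, 7361)
Ratio at component: 7361 / 727 = 10.125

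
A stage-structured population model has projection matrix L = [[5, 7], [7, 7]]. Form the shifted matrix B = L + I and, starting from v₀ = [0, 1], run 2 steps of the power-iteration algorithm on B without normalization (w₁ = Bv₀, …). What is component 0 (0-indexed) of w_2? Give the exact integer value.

98

B = L + I has rows (6, 7); (7, 8)
w1 = Bv₀ = (6·0 + 7·1; 7·0 + 8·1) = (7, 8)
w2 = Bw1 = (6·7 + 7·8; 7·7 + 8·8) = (98, 113)
Requested component of w2: 98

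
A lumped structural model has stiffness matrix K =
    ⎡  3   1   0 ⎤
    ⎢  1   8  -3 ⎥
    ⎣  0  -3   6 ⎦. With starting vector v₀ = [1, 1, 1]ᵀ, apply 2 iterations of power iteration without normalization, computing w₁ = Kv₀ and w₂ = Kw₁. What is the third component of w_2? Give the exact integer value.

w1 = Kv₀ = (4, 6, 3)
w2 = Kw1 = (18, 43, 0)
The requested component of w2 is 0.

0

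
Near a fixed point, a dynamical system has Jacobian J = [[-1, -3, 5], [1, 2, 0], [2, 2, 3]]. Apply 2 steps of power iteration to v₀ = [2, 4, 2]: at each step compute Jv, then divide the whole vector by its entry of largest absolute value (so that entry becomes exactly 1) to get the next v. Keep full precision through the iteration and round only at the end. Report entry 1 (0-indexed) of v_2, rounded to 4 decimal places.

0.2424

Jv0 = (-4.00000, 10.00000, 18.00000); divide by 18.00000 → v1 = (-0.22222, 0.55556, 1.00000)
Jv1 = (3.55556, 0.88889, 3.66667); divide by 3.66667 → v2 = (0.96970, 0.24242, 1.00000)
Requested entry of v2: 16/66 = 0.2424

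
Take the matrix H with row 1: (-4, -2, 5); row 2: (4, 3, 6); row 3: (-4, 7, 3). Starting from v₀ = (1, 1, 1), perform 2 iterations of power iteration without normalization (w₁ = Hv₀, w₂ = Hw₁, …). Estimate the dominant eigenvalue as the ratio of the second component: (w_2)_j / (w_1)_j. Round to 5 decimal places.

w1 = Hv₀ = ((-4)·1 + (-2)·1 + 5·1; 4·1 + 3·1 + 6·1; (-4)·1 + 7·1 + 3·1) = (-1, 13, 6)
w2 = Hw1 = ((-4)·(-1) + (-2)·13 + 5·6; 4·(-1) + 3·13 + 6·6; (-4)·(-1) + 7·13 + 3·6) = (8, 71, 113)
Ratio at component: 71 / 13 = 5.46154

5.46154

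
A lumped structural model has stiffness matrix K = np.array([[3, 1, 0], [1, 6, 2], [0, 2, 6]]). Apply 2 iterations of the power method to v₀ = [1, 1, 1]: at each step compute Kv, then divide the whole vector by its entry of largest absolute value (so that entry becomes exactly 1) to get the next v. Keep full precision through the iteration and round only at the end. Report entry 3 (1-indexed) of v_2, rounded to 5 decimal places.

0.89189

Kv0 = (4.000000, 9.000000, 8.000000); divide by 9.000000 → v1 = (0.444444, 1.000000, 0.888889)
Kv1 = (2.333333, 8.222222, 7.333333); divide by 8.222222 → v2 = (0.283784, 1.000000, 0.891892)
Requested entry of v2: 66/74 = 0.89189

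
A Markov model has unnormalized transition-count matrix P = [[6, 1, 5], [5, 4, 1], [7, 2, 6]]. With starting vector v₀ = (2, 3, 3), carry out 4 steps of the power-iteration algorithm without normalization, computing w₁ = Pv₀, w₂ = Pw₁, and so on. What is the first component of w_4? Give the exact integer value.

65548

w1 = Pv₀ = (6·2 + 1·3 + 5·3; 5·2 + 4·3 + 1·3; 7·2 + 2·3 + 6·3) = (30, 25, 38)
w2 = Pw1 = (6·30 + 1·25 + 5·38; 5·30 + 4·25 + 1·38; 7·30 + 2·25 + 6·38) = (395, 288, 488)
w3 = Pw2 = (5098, 3615, 6269)
w4 = Pw3 = (65548, 46219, 80530)
The requested component of w4 is 65548.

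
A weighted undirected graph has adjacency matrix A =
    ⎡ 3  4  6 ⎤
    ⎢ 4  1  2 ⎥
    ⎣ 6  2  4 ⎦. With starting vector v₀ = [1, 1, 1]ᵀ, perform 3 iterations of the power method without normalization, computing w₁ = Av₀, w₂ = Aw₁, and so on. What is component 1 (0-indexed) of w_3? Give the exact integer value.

w1 = Av₀ = (13, 7, 12)
w2 = Aw1 = (139, 83, 140)
w3 = Aw2 = (1589, 919, 1560)
The requested component of w3 is 919.

919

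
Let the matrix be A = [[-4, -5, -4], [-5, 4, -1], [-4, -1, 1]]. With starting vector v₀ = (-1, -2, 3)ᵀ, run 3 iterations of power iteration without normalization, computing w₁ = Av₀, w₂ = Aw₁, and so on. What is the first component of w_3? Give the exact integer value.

w1 = Av₀ = (2, -6, 9)
w2 = Aw1 = (-14, -43, 7)
w3 = Aw2 = (243, -109, 106)
The requested component of w3 is 243.

243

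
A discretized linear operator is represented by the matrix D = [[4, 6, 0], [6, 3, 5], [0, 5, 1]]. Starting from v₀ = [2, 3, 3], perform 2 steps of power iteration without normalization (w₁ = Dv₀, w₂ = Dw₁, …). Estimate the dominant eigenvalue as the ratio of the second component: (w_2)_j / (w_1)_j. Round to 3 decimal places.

w1 = Dv₀ = (26, 36, 18)
w2 = Dw1 = (320, 354, 198)
Ratio at component: 354 / 36 = 9.833

λ ≈ 9.833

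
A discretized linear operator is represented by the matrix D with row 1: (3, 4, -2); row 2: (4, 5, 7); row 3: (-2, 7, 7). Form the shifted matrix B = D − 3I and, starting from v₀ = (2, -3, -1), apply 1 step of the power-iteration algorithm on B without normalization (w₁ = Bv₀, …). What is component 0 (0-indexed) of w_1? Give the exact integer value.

B = D − 3I has rows (0, 4, -2); (4, 2, 7); (-2, 7, 4)
w1 = Bv₀ = (-10, -5, -29)
Requested component of w1: -10

-10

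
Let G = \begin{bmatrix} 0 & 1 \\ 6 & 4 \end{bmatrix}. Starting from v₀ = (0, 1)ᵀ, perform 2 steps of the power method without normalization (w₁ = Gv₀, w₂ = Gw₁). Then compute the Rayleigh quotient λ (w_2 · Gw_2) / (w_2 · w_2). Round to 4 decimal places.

w1 = Gv₀ = (0·0 + 1·1; 6·0 + 4·1) = (1, 4)
w2 = Gw1 = (0·1 + 1·4; 6·1 + 4·4) = (4, 22)
Gw2 = (22, 112)
w2·Gw2 = 4·22 + 22·112 = 2552; w2·w2 = 4·4 + 22·22 = 500
λ ≈ 2552/500 = 5.1040

5.1040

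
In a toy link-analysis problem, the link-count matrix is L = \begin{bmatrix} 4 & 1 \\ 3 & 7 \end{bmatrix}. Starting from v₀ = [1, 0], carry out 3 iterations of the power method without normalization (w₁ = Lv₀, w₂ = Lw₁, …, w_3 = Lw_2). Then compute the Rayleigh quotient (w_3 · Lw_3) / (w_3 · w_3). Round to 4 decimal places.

w1 = Lv₀ = (4·1 + 1·0; 3·1 + 7·0) = (4, 3)
w2 = Lw1 = (4·4 + 1·3; 3·4 + 7·3) = (19, 33)
w3 = Lw2 = (109, 288)
Lw3 = (724, 2343)
w3·Lw3 = 109·724 + 288·2343 = 753700; w3·w3 = 109·109 + 288·288 = 94825
λ ≈ 753700/94825 = 7.9483

λ ≈ 7.9483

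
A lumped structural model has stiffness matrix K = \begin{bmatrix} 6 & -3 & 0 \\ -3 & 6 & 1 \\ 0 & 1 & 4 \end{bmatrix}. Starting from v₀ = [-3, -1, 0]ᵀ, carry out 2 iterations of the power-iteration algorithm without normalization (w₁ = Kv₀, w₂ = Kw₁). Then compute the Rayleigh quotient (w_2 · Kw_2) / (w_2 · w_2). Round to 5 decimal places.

λ ≈ 8.68958

w1 = Kv₀ = (6·(-3) + (-3)·(-1) + 0·0; (-3)·(-3) + 6·(-1) + 1·0; 0·(-3) + 1·(-1) + 4·0) = (-15, 3, -1)
w2 = Kw1 = (6·(-15) + (-3)·3 + 0·(-1); (-3)·(-15) + 6·3 + 1·(-1); 0·(-15) + 1·3 + 4·(-1)) = (-99, 62, -1)
Kw2 = (-780, 668, 58)
w2·Kw2 = (-99)·(-780) + 62·668 + (-1)·58 = 118578; w2·w2 = (-99)·(-99) + 62·62 + (-1)·(-1) = 13646
λ ≈ 118578/13646 = 8.68958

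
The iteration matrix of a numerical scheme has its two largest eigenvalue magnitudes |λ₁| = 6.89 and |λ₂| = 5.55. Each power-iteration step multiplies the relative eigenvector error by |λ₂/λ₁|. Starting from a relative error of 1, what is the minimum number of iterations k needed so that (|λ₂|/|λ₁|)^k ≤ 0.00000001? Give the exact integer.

86

|λ₂/λ₁| = 5.55/6.89 = 0.80552
Need k ≥ ln(0.00000001) / ln(0.80552) = -18.4207 / -0.2163 ≈ 85.173
Smallest integer k satisfying the bound: 86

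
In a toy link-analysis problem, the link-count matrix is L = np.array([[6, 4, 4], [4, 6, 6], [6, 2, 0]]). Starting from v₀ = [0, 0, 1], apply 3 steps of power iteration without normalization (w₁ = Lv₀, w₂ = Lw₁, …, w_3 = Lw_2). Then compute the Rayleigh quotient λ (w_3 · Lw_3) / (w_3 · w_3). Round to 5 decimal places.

w1 = Lv₀ = (4, 6, 0)
w2 = Lw1 = (48, 52, 36)
w3 = Lw2 = (640, 720, 392)
Lw3 = (8288, 9232, 5280)
w3·Lw3 = 640·8288 + 720·9232 + 392·5280 = 14021120; w3·w3 = 640·640 + 720·720 + 392·392 = 1081664
λ ≈ 14021120/1081664 = 12.96255

λ ≈ 12.96255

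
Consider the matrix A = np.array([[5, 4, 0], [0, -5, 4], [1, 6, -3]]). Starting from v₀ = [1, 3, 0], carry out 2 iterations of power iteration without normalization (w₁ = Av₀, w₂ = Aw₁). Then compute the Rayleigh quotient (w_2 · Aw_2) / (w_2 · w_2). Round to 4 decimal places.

w1 = Av₀ = (5·1 + 4·3 + 0·0; 0·1 + (-5)·3 + 4·0; 1·1 + 6·3 + (-3)·0) = (17, -15, 19)
w2 = Aw1 = (5·17 + 4·(-15) + 0·19; 0·17 + (-5)·(-15) + 4·19; 1·17 + 6·(-15) + (-3)·19) = (25, 151, -130)
Aw2 = (729, -1275, 1321)
w2·Aw2 = 25·729 + 151·(-1275) + (-130)·1321 = -346030; w2·w2 = 25·25 + 151·151 + (-130)·(-130) = 40326
λ ≈ -346030/40326 = -8.5808

-8.5808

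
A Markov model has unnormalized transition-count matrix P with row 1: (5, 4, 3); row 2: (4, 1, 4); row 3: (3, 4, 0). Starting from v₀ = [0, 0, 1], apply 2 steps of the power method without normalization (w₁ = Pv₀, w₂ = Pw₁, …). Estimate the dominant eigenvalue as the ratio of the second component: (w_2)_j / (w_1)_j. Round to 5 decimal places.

λ ≈ 4.00000

w1 = Pv₀ = (5·0 + 4·0 + 3·1; 4·0 + 1·0 + 4·1; 3·0 + 4·0 + 0·1) = (3, 4, 0)
w2 = Pw1 = (5·3 + 4·4 + 3·0; 4·3 + 1·4 + 4·0; 3·3 + 4·4 + 0·0) = (31, 16, 25)
Ratio at component: 16 / 4 = 4.00000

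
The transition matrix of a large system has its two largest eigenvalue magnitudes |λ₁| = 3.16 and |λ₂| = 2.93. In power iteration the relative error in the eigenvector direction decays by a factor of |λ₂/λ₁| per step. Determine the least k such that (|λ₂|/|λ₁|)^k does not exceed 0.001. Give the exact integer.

|λ₂/λ₁| = 2.93/3.16 = 0.92722
Need k ≥ ln(0.001) / ln(0.92722) = -6.9078 / -0.0756 ≈ 91.409
Smallest integer k satisfying the bound: 92

92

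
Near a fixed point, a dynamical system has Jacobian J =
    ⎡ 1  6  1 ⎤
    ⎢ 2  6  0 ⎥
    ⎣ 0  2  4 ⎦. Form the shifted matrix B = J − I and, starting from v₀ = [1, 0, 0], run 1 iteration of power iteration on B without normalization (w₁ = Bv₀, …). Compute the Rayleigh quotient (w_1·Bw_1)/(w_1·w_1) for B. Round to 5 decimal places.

B = J − I has rows (0, 6, 1); (2, 5, 0); (0, 2, 3)
w1 = Bv₀ = (0, 2, 0)
Bw1 = (12, 10, 4)
w1·Bw1 = 20; w1·w1 = 4; μ ≈ 20/4 = 5.00000

5.00000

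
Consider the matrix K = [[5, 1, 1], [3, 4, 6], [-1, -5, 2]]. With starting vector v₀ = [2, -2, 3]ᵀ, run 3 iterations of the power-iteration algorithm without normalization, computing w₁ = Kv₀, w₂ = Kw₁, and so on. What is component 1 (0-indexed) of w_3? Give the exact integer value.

w1 = Kv₀ = (5·2 + 1·(-2) + 1·3; 3·2 + 4·(-2) + 6·3; (-1)·2 + (-5)·(-2) + 2·3) = (11, 16, 14)
w2 = Kw1 = (5·11 + 1·16 + 1·14; 3·11 + 4·16 + 6·14; (-1)·11 + (-5)·16 + 2·14) = (85, 181, -63)
w3 = Kw2 = (543, 601, -1116)
The requested component of w3 is 601.

601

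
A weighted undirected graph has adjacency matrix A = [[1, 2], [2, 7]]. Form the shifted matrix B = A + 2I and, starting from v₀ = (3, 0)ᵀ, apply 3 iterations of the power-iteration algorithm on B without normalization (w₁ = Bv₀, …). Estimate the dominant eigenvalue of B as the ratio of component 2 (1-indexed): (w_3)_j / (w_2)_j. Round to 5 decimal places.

μ ≈ 10.08333

B = A + 2I has rows (3, 2); (2, 9)
w1 = Bv₀ = (3·3 + 2·0; 2·3 + 9·0) = (9, 6)
w2 = Bw1 = (3·9 + 2·6; 2·9 + 9·6) = (39, 72)
w3 = Bw2 = (261, 726)
Ratio: 726/72 = 10.08333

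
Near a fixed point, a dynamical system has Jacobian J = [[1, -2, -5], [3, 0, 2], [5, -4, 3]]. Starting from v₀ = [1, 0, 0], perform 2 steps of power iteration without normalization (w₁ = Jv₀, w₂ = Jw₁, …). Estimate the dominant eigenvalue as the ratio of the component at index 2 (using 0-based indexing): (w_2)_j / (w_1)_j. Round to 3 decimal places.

w1 = Jv₀ = (1, 3, 5)
w2 = Jw1 = (-30, 13, 8)
Ratio at component: 8 / 5 = 1.600

1.600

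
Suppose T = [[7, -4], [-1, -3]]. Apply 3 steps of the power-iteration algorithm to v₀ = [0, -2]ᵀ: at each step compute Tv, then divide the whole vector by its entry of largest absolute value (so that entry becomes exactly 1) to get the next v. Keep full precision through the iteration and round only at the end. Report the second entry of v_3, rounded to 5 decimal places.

Tv0 = (8.000000, 6.000000); divide by 8.000000 → v1 = (1.000000, 0.750000)
Tv1 = (4.000000, -3.250000); divide by 4.000000 → v2 = (1.000000, -0.812500)
Tv2 = (10.250000, 1.437500); divide by 10.250000 → v3 = (1.000000, 0.140244)
Requested entry of v3: 46/328 = 0.14024

0.14024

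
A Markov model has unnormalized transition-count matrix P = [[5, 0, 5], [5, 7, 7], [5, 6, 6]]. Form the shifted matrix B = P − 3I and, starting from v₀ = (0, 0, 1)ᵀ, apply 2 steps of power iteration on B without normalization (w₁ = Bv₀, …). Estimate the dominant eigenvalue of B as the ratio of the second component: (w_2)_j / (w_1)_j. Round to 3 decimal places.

B = P − 3I has rows (2, 0, 5); (5, 4, 7); (5, 6, 3)
w1 = Bv₀ = (5, 7, 3)
w2 = Bw1 = (25, 74, 76)
Ratio: 74/7 = 10.571

10.571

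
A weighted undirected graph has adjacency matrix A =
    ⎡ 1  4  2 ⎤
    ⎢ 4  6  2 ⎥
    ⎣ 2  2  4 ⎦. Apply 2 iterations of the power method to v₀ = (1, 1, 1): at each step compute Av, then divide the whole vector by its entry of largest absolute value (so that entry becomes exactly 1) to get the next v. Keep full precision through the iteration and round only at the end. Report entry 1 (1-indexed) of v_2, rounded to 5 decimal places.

0.61207

Av0 = (7.000000, 12.000000, 8.000000); divide by 12.000000 → v1 = (0.583333, 1.000000, 0.666667)
Av1 = (5.916667, 9.666667, 5.833333); divide by 9.666667 → v2 = (0.612069, 1.000000, 0.603448)
Requested entry of v2: 71/116 = 0.61207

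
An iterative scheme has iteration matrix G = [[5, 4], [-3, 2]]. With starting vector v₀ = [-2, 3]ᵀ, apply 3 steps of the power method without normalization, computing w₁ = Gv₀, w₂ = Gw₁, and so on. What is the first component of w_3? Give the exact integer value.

362

w1 = Gv₀ = (2, 12)
w2 = Gw1 = (58, 18)
w3 = Gw2 = (362, -138)
The requested component of w3 is 362.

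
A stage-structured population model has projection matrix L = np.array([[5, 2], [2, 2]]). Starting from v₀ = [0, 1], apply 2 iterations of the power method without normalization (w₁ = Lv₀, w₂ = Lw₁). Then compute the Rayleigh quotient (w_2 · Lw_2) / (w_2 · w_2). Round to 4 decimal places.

w1 = Lv₀ = (5·0 + 2·1; 2·0 + 2·1) = (2, 2)
w2 = Lw1 = (5·2 + 2·2; 2·2 + 2·2) = (14, 8)
Lw2 = (86, 44)
w2·Lw2 = 14·86 + 8·44 = 1556; w2·w2 = 14·14 + 8·8 = 260
λ ≈ 1556/260 = 5.9846

λ ≈ 5.9846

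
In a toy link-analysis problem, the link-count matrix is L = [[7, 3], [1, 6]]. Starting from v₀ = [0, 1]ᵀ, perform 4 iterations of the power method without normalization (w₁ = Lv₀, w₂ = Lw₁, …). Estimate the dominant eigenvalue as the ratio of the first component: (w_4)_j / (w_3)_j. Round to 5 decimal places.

9.10000

w1 = Lv₀ = (7·0 + 3·1; 1·0 + 6·1) = (3, 6)
w2 = Lw1 = (7·3 + 3·6; 1·3 + 6·6) = (39, 39)
w3 = Lw2 = (390, 273)
w4 = Lw3 = (3549, 2028)
Ratio at component: 3549 / 390 = 9.10000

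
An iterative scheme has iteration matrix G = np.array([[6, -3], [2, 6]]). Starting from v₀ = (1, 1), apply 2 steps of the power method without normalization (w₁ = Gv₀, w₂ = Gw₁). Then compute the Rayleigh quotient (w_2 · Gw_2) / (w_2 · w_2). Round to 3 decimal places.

6.110

w1 = Gv₀ = (6·1 + (-3)·1; 2·1 + 6·1) = (3, 8)
w2 = Gw1 = (6·3 + (-3)·8; 2·3 + 6·8) = (-6, 54)
Gw2 = (-198, 312)
w2·Gw2 = (-6)·(-198) + 54·312 = 18036; w2·w2 = (-6)·(-6) + 54·54 = 2952
λ ≈ 18036/2952 = 6.110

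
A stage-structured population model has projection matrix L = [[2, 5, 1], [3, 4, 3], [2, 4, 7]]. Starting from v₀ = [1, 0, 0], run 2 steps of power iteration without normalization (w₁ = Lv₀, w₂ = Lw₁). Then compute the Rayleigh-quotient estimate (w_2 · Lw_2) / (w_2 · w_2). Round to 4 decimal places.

λ ≈ 10.6667

w1 = Lv₀ = (2·1 + 5·0 + 1·0; 3·1 + 4·0 + 3·0; 2·1 + 4·0 + 7·0) = (2, 3, 2)
w2 = Lw1 = (2·2 + 5·3 + 1·2; 3·2 + 4·3 + 3·2; 2·2 + 4·3 + 7·2) = (21, 24, 30)
Lw2 = (192, 249, 348)
w2·Lw2 = 21·192 + 24·249 + 30·348 = 20448; w2·w2 = 21·21 + 24·24 + 30·30 = 1917
λ ≈ 20448/1917 = 10.6667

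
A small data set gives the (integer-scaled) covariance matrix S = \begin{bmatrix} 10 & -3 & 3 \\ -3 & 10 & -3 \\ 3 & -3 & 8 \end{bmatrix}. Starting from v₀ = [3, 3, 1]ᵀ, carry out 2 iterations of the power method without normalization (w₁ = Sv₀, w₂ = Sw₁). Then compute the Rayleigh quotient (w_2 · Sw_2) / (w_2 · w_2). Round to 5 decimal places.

w1 = Sv₀ = (24, 18, 8)
w2 = Sw1 = (210, 84, 82)
Sw2 = (2094, -36, 1034)
w2·Sw2 = 210·2094 + 84·(-36) + 82·1034 = 521504; w2·w2 = 210·210 + 84·84 + 82·82 = 57880
λ ≈ 521504/57880 = 9.01009

9.01009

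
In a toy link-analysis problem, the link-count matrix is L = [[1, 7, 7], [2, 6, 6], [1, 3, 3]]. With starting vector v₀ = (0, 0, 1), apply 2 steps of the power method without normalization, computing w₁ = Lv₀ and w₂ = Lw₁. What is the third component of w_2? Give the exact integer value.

34

w1 = Lv₀ = (1·0 + 7·0 + 7·1; 2·0 + 6·0 + 6·1; 1·0 + 3·0 + 3·1) = (7, 6, 3)
w2 = Lw1 = (1·7 + 7·6 + 7·3; 2·7 + 6·6 + 6·3; 1·7 + 3·6 + 3·3) = (70, 68, 34)
The requested component of w2 is 34.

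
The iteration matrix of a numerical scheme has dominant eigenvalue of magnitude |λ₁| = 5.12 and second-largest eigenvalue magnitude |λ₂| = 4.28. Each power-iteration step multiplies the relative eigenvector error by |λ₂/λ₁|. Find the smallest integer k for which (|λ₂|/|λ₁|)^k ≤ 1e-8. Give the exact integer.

103

|λ₂/λ₁| = 4.28/5.12 = 0.83594
Need k ≥ ln(1e-8) / ln(0.83594) = -18.4207 / -0.1792 ≈ 102.793
Smallest integer k satisfying the bound: 103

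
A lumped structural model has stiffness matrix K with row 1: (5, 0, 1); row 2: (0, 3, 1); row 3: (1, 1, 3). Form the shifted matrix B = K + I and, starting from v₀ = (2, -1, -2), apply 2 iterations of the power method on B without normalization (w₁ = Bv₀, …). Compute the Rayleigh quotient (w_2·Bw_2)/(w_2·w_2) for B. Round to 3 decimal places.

B = K + I has rows (6, 0, 1); (0, 4, 1); (1, 1, 4)
w1 = Bv₀ = (6·2 + 0·(-1) + 1·(-2); 0·2 + 4·(-1) + 1·(-2); 1·2 + 1·(-1) + 4·(-2)) = (10, -6, -7)
w2 = Bw1 = (6·10 + 0·(-6) + 1·(-7); 0·10 + 4·(-6) + 1·(-7); 1·10 + 1·(-6) + 4·(-7)) = (53, -31, -24)
Bw2 = (294, -148, -74)
w2·Bw2 = 21946; w2·w2 = 4346; μ ≈ 21946/4346 = 5.050

5.050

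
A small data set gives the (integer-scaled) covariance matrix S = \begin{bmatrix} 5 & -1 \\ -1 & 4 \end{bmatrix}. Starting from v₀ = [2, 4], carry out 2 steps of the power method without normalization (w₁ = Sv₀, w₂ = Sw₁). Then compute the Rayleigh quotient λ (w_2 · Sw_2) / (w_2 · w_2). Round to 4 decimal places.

3.5123

w1 = Sv₀ = (5·2 + (-1)·4; (-1)·2 + 4·4) = (6, 14)
w2 = Sw1 = (5·6 + (-1)·14; (-1)·6 + 4·14) = (16, 50)
Sw2 = (30, 184)
w2·Sw2 = 16·30 + 50·184 = 9680; w2·w2 = 16·16 + 50·50 = 2756
λ ≈ 9680/2756 = 3.5123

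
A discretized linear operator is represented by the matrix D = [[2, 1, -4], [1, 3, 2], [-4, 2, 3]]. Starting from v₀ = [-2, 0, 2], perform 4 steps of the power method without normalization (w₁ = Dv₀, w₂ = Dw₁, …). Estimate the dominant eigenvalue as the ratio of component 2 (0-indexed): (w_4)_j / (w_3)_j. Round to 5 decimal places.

6.74922

w1 = Dv₀ = (2·(-2) + 1·0 + (-4)·2; 1·(-2) + 3·0 + 2·2; (-4)·(-2) + 2·0 + 3·2) = (-12, 2, 14)
w2 = Dw1 = (2·(-12) + 1·2 + (-4)·14; 1·(-12) + 3·2 + 2·14; (-4)·(-12) + 2·2 + 3·14) = (-78, 22, 94)
w3 = Dw2 = (-510, 176, 638)
w4 = Dw3 = (-3396, 1294, 4306)
Ratio at component: 4306 / 638 = 6.74922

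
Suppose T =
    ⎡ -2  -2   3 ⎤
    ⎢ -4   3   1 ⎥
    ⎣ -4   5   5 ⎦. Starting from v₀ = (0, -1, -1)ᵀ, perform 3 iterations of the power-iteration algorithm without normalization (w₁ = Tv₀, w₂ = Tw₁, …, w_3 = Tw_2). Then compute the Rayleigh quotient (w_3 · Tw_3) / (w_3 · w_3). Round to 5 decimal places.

λ ≈ 4.26904

w1 = Tv₀ = ((-2)·0 + (-2)·(-1) + 3·(-1); (-4)·0 + 3·(-1) + 1·(-1); (-4)·0 + 5·(-1) + 5·(-1)) = (-1, -4, -10)
w2 = Tw1 = ((-2)·(-1) + (-2)·(-4) + 3·(-10); (-4)·(-1) + 3·(-4) + 1·(-10); (-4)·(-1) + 5·(-4) + 5·(-10)) = (-20, -18, -66)
w3 = Tw2 = (-122, -40, -340)
Tw3 = (-696, 28, -1412)
w3·Tw3 = (-122)·(-696) + (-40)·28 + (-340)·(-1412) = 563872; w3·w3 = (-122)·(-122) + (-40)·(-40) + (-340)·(-340) = 132084
λ ≈ 563872/132084 = 4.26904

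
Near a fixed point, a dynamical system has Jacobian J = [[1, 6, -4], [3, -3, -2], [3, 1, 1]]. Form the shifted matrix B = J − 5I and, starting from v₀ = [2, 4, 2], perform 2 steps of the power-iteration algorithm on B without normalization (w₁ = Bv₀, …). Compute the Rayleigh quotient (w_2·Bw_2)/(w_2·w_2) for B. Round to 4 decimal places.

μ ≈ -10.7527

B = J − 5I has rows (-4, 6, -4); (3, -8, -2); (3, 1, -4)
w1 = Bv₀ = ((-4)·2 + 6·4 + (-4)·2; 3·2 + (-8)·4 + (-2)·2; 3·2 + 1·4 + (-4)·2) = (8, -30, 2)
w2 = Bw1 = ((-4)·8 + 6·(-30) + (-4)·2; 3·8 + (-8)·(-30) + (-2)·2; 3·8 + 1·(-30) + (-4)·2) = (-220, 260, -14)
Bw2 = (2496, -2712, -344)
w2·Bw2 = -1249424; w2·w2 = 116196; μ ≈ -1249424/116196 = -10.7527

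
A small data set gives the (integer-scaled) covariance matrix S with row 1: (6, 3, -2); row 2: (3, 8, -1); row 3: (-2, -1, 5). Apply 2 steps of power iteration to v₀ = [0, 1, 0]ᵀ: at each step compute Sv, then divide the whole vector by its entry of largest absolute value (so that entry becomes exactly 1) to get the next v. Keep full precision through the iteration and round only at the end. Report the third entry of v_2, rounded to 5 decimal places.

-0.25676

Sv0 = (3.000000, 8.000000, -1.000000); divide by 8.000000 → v1 = (0.375000, 1.000000, -0.125000)
Sv1 = (5.500000, 9.250000, -2.375000); divide by 9.250000 → v2 = (0.594595, 1.000000, -0.256757)
Requested entry of v2: -19/74 = -0.25676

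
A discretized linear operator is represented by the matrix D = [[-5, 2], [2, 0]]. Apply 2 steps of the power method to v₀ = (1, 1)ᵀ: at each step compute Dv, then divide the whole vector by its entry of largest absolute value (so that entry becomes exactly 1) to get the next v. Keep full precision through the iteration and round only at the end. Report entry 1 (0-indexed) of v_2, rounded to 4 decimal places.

Dv0 = (-3.00000, 2.00000); divide by -3.00000 → v1 = (1.00000, -0.66667)
Dv1 = (-6.33333, 2.00000); divide by -6.33333 → v2 = (1.00000, -0.31579)
Requested entry of v2: -6/19 = -0.3158

-0.3158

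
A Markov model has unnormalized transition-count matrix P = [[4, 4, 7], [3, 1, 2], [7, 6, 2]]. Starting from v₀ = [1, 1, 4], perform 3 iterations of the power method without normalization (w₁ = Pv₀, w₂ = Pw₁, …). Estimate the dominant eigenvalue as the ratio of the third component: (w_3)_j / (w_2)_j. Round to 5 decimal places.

λ ≈ 11.13934

w1 = Pv₀ = (4·1 + 4·1 + 7·4; 3·1 + 1·1 + 2·4; 7·1 + 6·1 + 2·4) = (36, 12, 21)
w2 = Pw1 = (4·36 + 4·12 + 7·21; 3·36 + 1·12 + 2·21; 7·36 + 6·12 + 2·21) = (339, 162, 366)
w3 = Pw2 = (4566, 1911, 4077)
Ratio at component: 4077 / 366 = 11.13934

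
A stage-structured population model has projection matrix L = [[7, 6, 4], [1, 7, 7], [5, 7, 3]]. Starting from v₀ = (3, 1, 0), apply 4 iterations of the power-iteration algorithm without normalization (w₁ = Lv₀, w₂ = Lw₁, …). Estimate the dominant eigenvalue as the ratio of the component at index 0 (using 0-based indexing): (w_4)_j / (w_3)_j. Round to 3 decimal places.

w1 = Lv₀ = (27, 10, 22)
w2 = Lw1 = (337, 251, 271)
w3 = Lw2 = (4949, 3991, 4255)
w4 = Lw3 = (75609, 62671, 65447)
Ratio at component: 75609 / 4949 = 15.278

λ ≈ 15.278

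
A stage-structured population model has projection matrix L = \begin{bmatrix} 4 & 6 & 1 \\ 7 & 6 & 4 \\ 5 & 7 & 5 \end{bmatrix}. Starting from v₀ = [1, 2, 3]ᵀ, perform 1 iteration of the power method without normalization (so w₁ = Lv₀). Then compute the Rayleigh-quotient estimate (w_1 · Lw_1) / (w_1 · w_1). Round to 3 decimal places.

w1 = Lv₀ = (19, 31, 34)
Lw1 = (296, 455, 482)
w1·Lw1 = 19·296 + 31·455 + 34·482 = 36117; w1·w1 = 19·19 + 31·31 + 34·34 = 2478
λ ≈ 36117/2478 = 14.575

λ ≈ 14.575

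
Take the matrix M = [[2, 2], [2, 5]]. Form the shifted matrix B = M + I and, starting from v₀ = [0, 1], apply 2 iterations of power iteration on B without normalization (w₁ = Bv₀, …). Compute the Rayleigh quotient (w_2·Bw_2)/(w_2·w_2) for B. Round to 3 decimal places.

6.992

B = M + I has rows (3, 2); (2, 6)
w1 = Bv₀ = (3·0 + 2·1; 2·0 + 6·1) = (2, 6)
w2 = Bw1 = (3·2 + 2·6; 2·2 + 6·6) = (18, 40)
Bw2 = (134, 276)
w2·Bw2 = 13452; w2·w2 = 1924; μ ≈ 13452/1924 = 6.992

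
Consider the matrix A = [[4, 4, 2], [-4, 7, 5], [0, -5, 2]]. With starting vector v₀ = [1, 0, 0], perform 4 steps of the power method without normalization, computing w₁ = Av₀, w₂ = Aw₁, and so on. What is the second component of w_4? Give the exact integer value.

388

w1 = Av₀ = (4, -4, 0)
w2 = Aw1 = (0, -44, 20)
w3 = Aw2 = (-136, -208, 260)
w4 = Aw3 = (-856, 388, 1560)
The requested component of w4 is 388.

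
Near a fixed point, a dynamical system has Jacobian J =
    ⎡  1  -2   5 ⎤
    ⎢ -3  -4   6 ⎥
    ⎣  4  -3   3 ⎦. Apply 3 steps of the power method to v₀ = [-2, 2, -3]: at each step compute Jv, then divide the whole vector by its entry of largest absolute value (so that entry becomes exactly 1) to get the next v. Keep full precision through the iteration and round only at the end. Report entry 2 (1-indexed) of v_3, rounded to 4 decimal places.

0.4277

Jv0 = (-21.00000, -20.00000, -23.00000); divide by -23.00000 → v1 = (0.91304, 0.86957, 1.00000)
Jv1 = (4.17391, -0.21739, 4.04348); divide by 4.17391 → v2 = (1.00000, -0.05208, 0.96875)
Jv2 = (5.94792, 3.02083, 7.06250); divide by 7.06250 → v3 = (0.84218, 0.42773, 1.00000)
Requested entry of v3: -290/-678 = 0.4277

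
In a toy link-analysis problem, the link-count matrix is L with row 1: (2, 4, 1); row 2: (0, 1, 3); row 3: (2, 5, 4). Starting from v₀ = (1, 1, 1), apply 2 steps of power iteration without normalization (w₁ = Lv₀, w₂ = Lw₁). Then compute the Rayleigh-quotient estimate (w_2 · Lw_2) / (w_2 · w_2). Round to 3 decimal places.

w1 = Lv₀ = (7, 4, 11)
w2 = Lw1 = (41, 37, 78)
Lw2 = (308, 271, 579)
w2·Lw2 = 41·308 + 37·271 + 78·579 = 67817; w2·w2 = 41·41 + 37·37 + 78·78 = 9134
λ ≈ 67817/9134 = 7.425

7.425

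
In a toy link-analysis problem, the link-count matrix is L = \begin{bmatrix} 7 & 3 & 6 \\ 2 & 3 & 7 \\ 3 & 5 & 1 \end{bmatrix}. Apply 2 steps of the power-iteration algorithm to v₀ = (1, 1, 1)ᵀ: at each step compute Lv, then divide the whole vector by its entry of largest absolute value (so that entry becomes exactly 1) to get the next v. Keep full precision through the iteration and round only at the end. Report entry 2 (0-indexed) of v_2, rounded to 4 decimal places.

Lv0 = (16.00000, 12.00000, 9.00000); divide by 16.00000 → v1 = (1.00000, 0.75000, 0.56250)
Lv1 = (12.62500, 8.18750, 7.31250); divide by 12.62500 → v2 = (1.00000, 0.64851, 0.57921)
Requested entry of v2: 117/202 = 0.5792

0.5792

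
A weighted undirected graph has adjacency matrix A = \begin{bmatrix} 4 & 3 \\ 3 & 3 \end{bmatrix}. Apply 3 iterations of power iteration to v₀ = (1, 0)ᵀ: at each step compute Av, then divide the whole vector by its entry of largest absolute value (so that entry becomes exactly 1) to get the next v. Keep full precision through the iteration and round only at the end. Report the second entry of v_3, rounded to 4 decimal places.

0.8466

Av0 = (4.00000, 3.00000); divide by 4.00000 → v1 = (1.00000, 0.75000)
Av1 = (6.25000, 5.25000); divide by 6.25000 → v2 = (1.00000, 0.84000)
Av2 = (6.52000, 5.52000); divide by 6.52000 → v3 = (1.00000, 0.84663)
Requested entry of v3: 138/163 = 0.8466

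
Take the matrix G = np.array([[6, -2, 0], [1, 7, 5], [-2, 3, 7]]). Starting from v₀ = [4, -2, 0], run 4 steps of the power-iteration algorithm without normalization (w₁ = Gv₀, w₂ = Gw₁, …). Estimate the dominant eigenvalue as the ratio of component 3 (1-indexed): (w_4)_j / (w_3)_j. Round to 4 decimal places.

w1 = Gv₀ = (6·4 + (-2)·(-2) + 0·0; 1·4 + 7·(-2) + 5·0; (-2)·4 + 3·(-2) + 7·0) = (28, -10, -14)
w2 = Gw1 = (6·28 + (-2)·(-10) + 0·(-14); 1·28 + 7·(-10) + 5·(-14); (-2)·28 + 3·(-10) + 7·(-14)) = (188, -112, -184)
w3 = Gw2 = (1352, -1516, -2000)
w4 = Gw3 = (11144, -19260, -21252)
Ratio at component: -21252 / -2000 = 10.6260

λ ≈ 10.6260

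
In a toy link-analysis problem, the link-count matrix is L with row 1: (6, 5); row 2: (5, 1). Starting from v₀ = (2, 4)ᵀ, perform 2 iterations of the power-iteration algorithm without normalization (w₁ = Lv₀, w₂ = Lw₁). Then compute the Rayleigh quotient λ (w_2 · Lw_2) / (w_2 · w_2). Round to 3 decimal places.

w1 = Lv₀ = (6·2 + 5·4; 5·2 + 1·4) = (32, 14)
w2 = Lw1 = (6·32 + 5·14; 5·32 + 1·14) = (262, 174)
Lw2 = (2442, 1484)
w2·Lw2 = 262·2442 + 174·1484 = 898020; w2·w2 = 262·262 + 174·174 = 98920
λ ≈ 898020/98920 = 9.078

λ ≈ 9.078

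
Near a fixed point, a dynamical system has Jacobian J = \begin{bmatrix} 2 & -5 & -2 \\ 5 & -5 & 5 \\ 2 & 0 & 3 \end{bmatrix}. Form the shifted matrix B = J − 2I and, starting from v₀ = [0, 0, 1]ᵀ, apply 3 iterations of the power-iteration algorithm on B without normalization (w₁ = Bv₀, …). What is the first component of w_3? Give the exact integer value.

206

B = J − 2I has rows (0, -5, -2); (5, -7, 5); (2, 0, 1)
w1 = Bv₀ = (-2, 5, 1)
w2 = Bw1 = (-27, -40, -3)
w3 = Bw2 = (206, 130, -57)
Requested component of w3: 206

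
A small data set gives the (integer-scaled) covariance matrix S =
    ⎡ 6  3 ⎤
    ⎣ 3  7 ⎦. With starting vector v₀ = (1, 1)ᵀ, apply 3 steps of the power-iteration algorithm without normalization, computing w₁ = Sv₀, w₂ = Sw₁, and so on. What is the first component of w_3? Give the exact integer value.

w1 = Sv₀ = (6·1 + 3·1; 3·1 + 7·1) = (9, 10)
w2 = Sw1 = (6·9 + 3·10; 3·9 + 7·10) = (84, 97)
w3 = Sw2 = (795, 931)
The requested component of w3 is 795.

795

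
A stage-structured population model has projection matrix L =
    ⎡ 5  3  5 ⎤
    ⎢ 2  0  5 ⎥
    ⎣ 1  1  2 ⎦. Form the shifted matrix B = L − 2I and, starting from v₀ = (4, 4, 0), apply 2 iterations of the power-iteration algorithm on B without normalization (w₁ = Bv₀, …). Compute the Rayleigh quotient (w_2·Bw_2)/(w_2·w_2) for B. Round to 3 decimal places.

B = L − 2I has rows (3, 3, 5); (2, -2, 5); (1, 1, 0)
w1 = Bv₀ = (3·4 + 3·4 + 5·0; 2·4 + (-2)·4 + 5·0; 1·4 + 1·4 + 0·0) = (24, 0, 8)
w2 = Bw1 = (3·24 + 3·0 + 5·8; 2·24 + (-2)·0 + 5·8; 1·24 + 1·0 + 0·8) = (112, 88, 24)
Bw2 = (720, 168, 200)
w2·Bw2 = 100224; w2·w2 = 20864; μ ≈ 100224/20864 = 4.804

μ ≈ 4.804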